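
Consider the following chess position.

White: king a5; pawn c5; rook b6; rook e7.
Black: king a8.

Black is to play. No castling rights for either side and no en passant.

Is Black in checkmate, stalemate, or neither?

Black to move; black king on a8.
In check: no.
King squares — a7: attacked by Re7; b7: attacked by Rb6; b8: attacked by Rb6.
Legal moves for Black: none.
Not in check and no legal moves → stalemate.

stalemate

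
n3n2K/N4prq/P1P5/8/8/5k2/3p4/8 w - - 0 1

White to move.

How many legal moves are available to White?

White to move; king on h8.
In check: yes, from the black queen on h7.
Legal moves: none.
Count: 0.

0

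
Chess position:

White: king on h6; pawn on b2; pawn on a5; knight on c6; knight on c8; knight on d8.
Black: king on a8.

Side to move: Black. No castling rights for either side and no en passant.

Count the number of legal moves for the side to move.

Black to move; king on a8.
In check: no.
Legal moves: none.
Count: 0.

0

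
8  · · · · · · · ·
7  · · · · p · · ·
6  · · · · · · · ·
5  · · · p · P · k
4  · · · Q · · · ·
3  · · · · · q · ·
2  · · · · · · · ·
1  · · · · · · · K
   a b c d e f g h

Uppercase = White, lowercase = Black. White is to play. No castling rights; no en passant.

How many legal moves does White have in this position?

2

White to move; king on h1.
In check: yes, from the black queen on f3.
Legal moves: Kh2, Kg1.
Count: 2.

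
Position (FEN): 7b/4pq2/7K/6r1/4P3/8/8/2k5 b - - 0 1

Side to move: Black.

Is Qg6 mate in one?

After Qg6: white king on h6; in check: yes, from the black queen on g6.
King squares — g5: attacked by Qg6; h5: attacked by Rg5; g6: attacked by Rg5; g7: attacked by Qg6; h7: attacked by Qg6.
White has no legal moves → checkmate.

yes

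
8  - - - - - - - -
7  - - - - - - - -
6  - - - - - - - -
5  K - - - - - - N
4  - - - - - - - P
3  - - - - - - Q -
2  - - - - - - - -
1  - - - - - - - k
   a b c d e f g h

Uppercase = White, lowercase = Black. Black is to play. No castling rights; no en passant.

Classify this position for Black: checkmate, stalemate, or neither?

stalemate

Black to move; black king on h1.
In check: no.
King squares — g1: attacked by Qg3; g2: attacked by Qg3; h2: attacked by Qg3.
Legal moves for Black: none.
Not in check and no legal moves → stalemate.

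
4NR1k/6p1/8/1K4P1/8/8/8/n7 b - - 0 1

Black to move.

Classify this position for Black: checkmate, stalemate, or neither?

Black to move; black king on h8.
In check: yes, from the white rook on f8.
Legal moves for Black: Kh7.
Black is in check but has 1 legal move → neither.

neither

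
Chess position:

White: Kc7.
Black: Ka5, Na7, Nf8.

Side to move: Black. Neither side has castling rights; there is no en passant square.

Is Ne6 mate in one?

After Ne6: white king on c7; in check: yes, from the black knight on e6.
White has 4 legal replies: Kb8, Kd7, Kb7, Kd6.
In check but a legal move exists → not checkmate.

no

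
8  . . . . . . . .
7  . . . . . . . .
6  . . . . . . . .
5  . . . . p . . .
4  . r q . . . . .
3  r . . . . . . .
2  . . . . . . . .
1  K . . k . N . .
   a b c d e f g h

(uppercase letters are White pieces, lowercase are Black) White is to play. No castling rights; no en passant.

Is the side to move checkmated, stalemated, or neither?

checkmate

White to move; white king on a1.
In check: yes, from the black rook on a3.
King squares — b1: attacked by Rb4; a2: attacked by Ra3; b2: attacked by Rb4.
Legal moves for White: none.
In check with no legal moves → checkmate.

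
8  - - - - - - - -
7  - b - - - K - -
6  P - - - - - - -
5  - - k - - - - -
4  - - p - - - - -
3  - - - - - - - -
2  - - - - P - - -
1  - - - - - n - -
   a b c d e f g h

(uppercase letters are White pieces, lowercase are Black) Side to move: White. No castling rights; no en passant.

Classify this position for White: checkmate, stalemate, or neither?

neither

White to move; white king on f7.
In check: no.
Legal moves for White: Kg8, Kf8, Ke8, Kg7, Ke7, Kg6, Kf6, Ke6, axb7, a7, e3, e4.
White has 12 legal moves and is not in check → neither.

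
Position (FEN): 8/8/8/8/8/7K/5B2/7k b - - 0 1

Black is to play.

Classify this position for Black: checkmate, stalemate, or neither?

stalemate

Black to move; black king on h1.
In check: no.
King squares — g1: attacked by Bf2; g2: attacked by Kh3; h2: attacked by Kh3.
Legal moves for Black: none.
Not in check and no legal moves → stalemate.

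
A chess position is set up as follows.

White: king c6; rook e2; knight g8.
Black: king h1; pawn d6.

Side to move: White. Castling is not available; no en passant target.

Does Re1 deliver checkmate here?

no

After Re1: black king on h1; in check: yes, from the white rook on e1.
Black has 2 legal replies: Kh2, Kg2.
In check but a legal move exists → not checkmate.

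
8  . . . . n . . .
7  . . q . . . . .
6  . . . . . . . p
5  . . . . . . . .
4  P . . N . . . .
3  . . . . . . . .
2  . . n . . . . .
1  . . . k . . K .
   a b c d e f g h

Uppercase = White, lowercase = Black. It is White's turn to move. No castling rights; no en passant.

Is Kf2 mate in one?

After Kf2: black king on d1; in check: no.
Black is not in check, so this cannot be checkmate.

no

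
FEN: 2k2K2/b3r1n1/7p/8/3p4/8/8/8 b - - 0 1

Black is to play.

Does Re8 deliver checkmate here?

no

After Re8: white king on f8; in check: yes, from the black rook on e8.
White has 2 legal replies: Kxg7, Kf7.
In check but a legal move exists → not checkmate.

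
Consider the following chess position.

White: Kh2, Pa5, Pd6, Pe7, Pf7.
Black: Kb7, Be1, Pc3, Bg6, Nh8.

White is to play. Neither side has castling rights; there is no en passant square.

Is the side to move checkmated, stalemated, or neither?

White to move; white king on h2.
In check: no.
Legal moves for White: Kh3, Kg2, Kh1, Kg1, f8=Q, f8=R, f8=B, f8=N, e8=Q, e8=R, e8=B, e8=N, d7, a6+.
White has 14 legal moves and is not in check → neither.

neither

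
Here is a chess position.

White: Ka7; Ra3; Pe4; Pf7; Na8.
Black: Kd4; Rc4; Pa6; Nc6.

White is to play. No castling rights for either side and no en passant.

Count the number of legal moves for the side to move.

White to move; king on a7.
In check: yes, from the black knight on c6.
Legal moves: Kb7, Kb6, Kxa6.
Count: 3.

3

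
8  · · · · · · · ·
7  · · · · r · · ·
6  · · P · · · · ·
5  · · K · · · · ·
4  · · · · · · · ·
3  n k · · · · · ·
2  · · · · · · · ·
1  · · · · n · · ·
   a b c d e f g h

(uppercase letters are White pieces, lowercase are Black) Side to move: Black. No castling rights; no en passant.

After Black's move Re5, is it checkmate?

After Re5: white king on c5; in check: yes, from the black rook on e5.
White has 3 legal replies: Kd6, Kb6, Kd4.
In check but a legal move exists → not checkmate.

no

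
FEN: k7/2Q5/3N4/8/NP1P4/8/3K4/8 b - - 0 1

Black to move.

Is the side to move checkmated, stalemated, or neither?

Black to move; black king on a8.
In check: no.
King squares — a7: attacked by Qc7; b7: attacked by Nd6; b8: attacked by Qc7.
Legal moves for Black: none.
Not in check and no legal moves → stalemate.

stalemate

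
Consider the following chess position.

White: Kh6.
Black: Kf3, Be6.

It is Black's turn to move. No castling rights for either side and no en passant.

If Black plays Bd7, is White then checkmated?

no

After Bd7: white king on h6; in check: no.
White is not in check, so this cannot be checkmate.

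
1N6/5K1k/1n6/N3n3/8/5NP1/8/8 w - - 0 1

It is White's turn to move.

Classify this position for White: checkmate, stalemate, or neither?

White to move; white king on f7.
In check: yes, from the black knight on e5.
King squares — e6: available; f6: available; g6: attacked by Ne5; e7: available; g7: attacked by Kh7; e8: available; f8: available; g8: attacked by Kh7.
Legal moves for White: Kf8, Ke8, Ke7, Kf6, Ke6, Nxe5.
White is in check but has 6 legal moves → neither.

neither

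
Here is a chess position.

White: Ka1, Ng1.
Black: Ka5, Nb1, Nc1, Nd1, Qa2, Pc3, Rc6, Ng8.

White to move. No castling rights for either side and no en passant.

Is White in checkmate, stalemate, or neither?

checkmate

White to move; white king on a1.
In check: yes, from the black queen on a2.
King squares — b1: attacked by Qa2; a2: attacked by Nc1; b2: attacked by Nd1.
Legal moves for White: none.
In check with no legal moves → checkmate.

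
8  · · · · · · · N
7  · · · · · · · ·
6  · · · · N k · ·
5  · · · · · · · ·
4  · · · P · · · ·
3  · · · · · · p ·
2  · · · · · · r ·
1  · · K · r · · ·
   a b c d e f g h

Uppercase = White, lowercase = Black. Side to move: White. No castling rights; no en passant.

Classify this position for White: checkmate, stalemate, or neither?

checkmate

White to move; white king on c1.
In check: yes, from the black rook on e1.
King squares — b1: attacked by Re1; d1: attacked by Re1; b2: attacked by Rg2; c2: attacked by Rg2; d2: attacked by Rg2.
Legal moves for White: none.
In check with no legal moves → checkmate.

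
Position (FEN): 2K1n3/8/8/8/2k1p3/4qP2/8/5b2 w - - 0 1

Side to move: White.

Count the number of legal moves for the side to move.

6

White to move; king on c8.
In check: no.
Legal moves: Kd8, Kb8, Kd7, Kb7, fxe4, f4.
Count: 6.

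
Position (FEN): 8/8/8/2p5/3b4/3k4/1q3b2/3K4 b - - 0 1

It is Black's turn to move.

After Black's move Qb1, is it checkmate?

After Qb1: white king on d1; in check: yes, from the black queen on b1.
King squares — c1: attacked by Qb1; e1: attacked by Qb1; c2: attacked by Qb1; d2: attacked by Kd3; e2: attacked by Kd3.
White has no legal moves → checkmate.

yes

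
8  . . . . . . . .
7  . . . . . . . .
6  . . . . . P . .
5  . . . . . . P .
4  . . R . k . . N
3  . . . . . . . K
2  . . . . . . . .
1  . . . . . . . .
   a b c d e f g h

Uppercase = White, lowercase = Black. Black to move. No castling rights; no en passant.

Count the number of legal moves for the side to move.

4

Black to move; king on e4.
In check: yes, from the white rook on c4.
Legal moves: Ke5, Kd5, Ke3, Kd3.
Count: 4.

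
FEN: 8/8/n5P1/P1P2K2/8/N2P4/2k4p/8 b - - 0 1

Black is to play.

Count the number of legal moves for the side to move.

Black to move; king on c2.
In check: yes, from the white knight on a3.
Legal moves: Kxd3, Kc3, Kb3, Kd2, Kb2, Kd1, Kc1.
Count: 7.

7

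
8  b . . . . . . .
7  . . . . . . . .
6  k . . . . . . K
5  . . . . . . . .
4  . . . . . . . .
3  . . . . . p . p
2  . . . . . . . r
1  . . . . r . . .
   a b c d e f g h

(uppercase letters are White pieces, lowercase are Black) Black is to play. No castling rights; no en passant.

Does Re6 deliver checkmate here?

After Re6: white king on h6; in check: yes, from the black rook on e6.
White has 4 legal replies: Kh7, Kg7, Kh5, Kg5.
In check but a legal move exists → not checkmate.

no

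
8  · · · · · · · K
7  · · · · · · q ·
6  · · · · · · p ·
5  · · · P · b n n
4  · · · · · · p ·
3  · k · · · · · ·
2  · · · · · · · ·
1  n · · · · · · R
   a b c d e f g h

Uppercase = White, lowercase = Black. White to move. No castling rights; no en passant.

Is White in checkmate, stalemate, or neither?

checkmate

White to move; white king on h8.
In check: yes, from the black queen on g7.
King squares — g7: attacked by Nh5; h7: attacked by Ng5; g8: attacked by Qg7.
Legal moves for White: none.
In check with no legal moves → checkmate.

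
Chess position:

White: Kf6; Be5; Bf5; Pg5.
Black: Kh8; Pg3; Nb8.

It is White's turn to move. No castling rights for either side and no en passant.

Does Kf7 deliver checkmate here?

yes

After Kf7: black king on h8; in check: yes, from the white bishop on e5.
King squares — g7: attacked by Be5; h7: attacked by Bf5; g8: attacked by Kf7.
Black has no legal moves → checkmate.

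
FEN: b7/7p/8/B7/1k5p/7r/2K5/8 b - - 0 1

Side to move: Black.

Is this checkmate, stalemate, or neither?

Black to move; black king on b4.
In check: yes, from the white bishop on a5.
King squares — a3: available; b3: attacked by Kc2; c3: attacked by Kc2; a4: available; c4: available; a5: available; b5: available; c5: available.
Legal moves for Black: Kc5, Kb5, Kxa5, Kc4, Ka4, Ka3.
Black is in check but has 6 legal moves → neither.

neither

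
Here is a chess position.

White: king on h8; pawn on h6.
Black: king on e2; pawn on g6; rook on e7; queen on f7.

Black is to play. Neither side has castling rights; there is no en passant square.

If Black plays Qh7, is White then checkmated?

After Qh7: white king on h8; in check: yes, from the black queen on h7.
King squares — g7: attacked by Re7; h7: attacked by Re7; g8: attacked by Qh7.
White has no legal moves → checkmate.

yes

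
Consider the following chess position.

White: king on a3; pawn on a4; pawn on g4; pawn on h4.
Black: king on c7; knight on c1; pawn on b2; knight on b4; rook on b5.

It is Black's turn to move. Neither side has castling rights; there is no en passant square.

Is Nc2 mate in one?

After Nc2: white king on a3; in check: yes, from the black knight on c2.
King squares — a2: attacked by Nc1; b2: attacked by Rb5; b3: attacked by Nc1; a4: own pawn; b4: attacked by Nc2.
White has no legal moves → checkmate.

yes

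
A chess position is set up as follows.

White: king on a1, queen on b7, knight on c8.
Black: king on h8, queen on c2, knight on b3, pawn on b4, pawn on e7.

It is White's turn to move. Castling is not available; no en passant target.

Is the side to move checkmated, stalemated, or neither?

White to move; white king on a1.
In check: yes, from the black knight on b3.
King squares — b1: attacked by Qc2; a2: attacked by Qc2; b2: attacked by Qc2.
Legal moves for White: none.
In check with no legal moves → checkmate.

checkmate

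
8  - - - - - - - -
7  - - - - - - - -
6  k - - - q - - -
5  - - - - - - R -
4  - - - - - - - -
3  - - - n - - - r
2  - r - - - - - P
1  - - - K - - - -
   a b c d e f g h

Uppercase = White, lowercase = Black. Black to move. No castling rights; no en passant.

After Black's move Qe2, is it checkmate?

After Qe2: white king on d1; in check: yes, from the black queen on e2.
King squares — c1: attacked by Nd3; e1: attacked by Qe2; c2: attacked by Rb2; d2: attacked by Rb2; e2: attacked by Rb2.
White has no legal moves → checkmate.

yes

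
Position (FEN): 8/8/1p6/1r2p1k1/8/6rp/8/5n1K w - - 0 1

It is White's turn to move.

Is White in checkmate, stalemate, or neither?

stalemate

White to move; white king on h1.
In check: no.
King squares — g1: attacked by Rg3; g2: attacked by Rg3; h2: attacked by Nf1.
Legal moves for White: none.
Not in check and no legal moves → stalemate.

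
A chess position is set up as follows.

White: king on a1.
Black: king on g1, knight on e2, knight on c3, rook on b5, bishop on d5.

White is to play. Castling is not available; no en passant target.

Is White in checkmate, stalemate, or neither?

stalemate

White to move; white king on a1.
In check: no.
King squares — b1: attacked by Nc3; a2: attacked by Nc3; b2: attacked by Rb5.
Legal moves for White: none.
Not in check and no legal moves → stalemate.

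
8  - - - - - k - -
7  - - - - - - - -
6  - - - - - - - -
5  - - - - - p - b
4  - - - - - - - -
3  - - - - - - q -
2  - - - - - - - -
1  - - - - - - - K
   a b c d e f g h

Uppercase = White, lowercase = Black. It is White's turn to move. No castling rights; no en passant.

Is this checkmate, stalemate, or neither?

stalemate

White to move; white king on h1.
In check: no.
King squares — g1: attacked by Qg3; g2: attacked by Qg3; h2: attacked by Qg3.
Legal moves for White: none.
Not in check and no legal moves → stalemate.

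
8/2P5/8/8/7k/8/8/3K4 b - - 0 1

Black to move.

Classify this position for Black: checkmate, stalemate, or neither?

Black to move; black king on h4.
In check: no.
Legal moves for Black: Kh5, Kg5, Kg4, Kh3, Kg3.
Black has 5 legal moves and is not in check → neither.

neither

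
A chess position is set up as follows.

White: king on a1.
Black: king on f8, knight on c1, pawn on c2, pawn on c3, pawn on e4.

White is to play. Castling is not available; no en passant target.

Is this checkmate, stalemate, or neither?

stalemate

White to move; white king on a1.
In check: no.
King squares — b1: attacked by Pc2; a2: attacked by Nc1; b2: attacked by Pc3.
Legal moves for White: none.
Not in check and no legal moves → stalemate.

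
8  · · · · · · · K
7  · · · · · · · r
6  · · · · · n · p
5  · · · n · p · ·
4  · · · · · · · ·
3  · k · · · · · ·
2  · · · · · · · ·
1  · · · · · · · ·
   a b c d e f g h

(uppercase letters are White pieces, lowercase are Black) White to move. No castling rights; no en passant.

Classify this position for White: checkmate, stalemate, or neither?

White to move; white king on h8.
In check: yes, from the black rook on h7.
King squares — g7: attacked by Rh7; h7: attacked by Nf6; g8: attacked by Nf6.
Legal moves for White: none.
In check with no legal moves → checkmate.

checkmate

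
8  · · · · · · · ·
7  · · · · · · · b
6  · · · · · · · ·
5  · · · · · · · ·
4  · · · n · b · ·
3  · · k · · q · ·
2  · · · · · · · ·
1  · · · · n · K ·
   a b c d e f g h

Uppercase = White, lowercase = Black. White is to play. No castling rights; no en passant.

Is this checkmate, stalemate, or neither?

stalemate

White to move; white king on g1.
In check: no.
King squares — f1: attacked by Qf3; h1: attacked by Qf3; f2: attacked by Qf3; g2: attacked by Ne1; h2: attacked by Bf4.
Legal moves for White: none.
Not in check and no legal moves → stalemate.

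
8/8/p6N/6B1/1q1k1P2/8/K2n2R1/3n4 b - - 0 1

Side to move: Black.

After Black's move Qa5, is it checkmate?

yes

After Qa5: white king on a2; in check: yes, from the black queen on a5.
King squares — a1: attacked by Qa5; b1: attacked by Nd2; b2: attacked by Nd1; a3: attacked by Qa5; b3: attacked by Nd2.
White has no legal moves → checkmate.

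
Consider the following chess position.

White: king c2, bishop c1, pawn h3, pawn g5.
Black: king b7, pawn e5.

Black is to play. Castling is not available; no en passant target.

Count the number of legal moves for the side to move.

Black to move; king on b7.
In check: no.
Legal moves: Kc8, Kb8, Ka8, Kc7, Ka7, Kc6, Kb6, Ka6, e4.
Count: 9.

9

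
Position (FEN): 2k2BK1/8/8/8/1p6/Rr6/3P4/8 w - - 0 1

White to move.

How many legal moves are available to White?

White to move; king on g8.
In check: no.
Legal moves: Kh8, Kh7, Kg7, Kf7, Bg7, Be7, Bh6, Bd6, Bc5, Bxb4, Ra8+, Ra7, Ra6, Ra5, Ra4, Rxb3, Ra2, Ra1, d3, d4.
Count: 20.

20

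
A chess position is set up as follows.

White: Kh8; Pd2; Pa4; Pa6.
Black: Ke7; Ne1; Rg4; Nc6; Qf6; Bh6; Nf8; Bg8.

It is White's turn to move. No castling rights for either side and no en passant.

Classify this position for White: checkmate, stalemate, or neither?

checkmate

White to move; white king on h8.
In check: yes, from the black queen on f6.
King squares — g7: attacked by Rg4; h7: attacked by Nf8; g8: attacked by Rg4.
Legal moves for White: none.
In check with no legal moves → checkmate.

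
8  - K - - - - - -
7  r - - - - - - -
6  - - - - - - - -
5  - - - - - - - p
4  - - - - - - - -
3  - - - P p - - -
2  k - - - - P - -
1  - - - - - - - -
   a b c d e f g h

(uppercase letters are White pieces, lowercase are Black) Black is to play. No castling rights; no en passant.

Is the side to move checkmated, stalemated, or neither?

neither

Black to move; black king on a2.
In check: no.
Legal moves for Black include: Ra8+, Rh7, Rg7, Rf7, Re7, Rd7, Rc7, Rb7+, Ra6, Ra5, Ra4, Ra3, Kb3, Ka3, Kb2, Kb1, Ka1, exf2, ... (list truncated; more exist).
Black has legal moves and is not in check → neither.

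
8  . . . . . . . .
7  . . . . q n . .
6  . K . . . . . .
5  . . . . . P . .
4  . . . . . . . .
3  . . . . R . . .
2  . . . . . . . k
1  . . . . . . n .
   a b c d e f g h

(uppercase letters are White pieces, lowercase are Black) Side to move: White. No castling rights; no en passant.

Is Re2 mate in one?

no

After Re2: black king on h2; in check: yes, from the white rook on e2.
Black has 5 legal replies: Kh3, Kg3, Kh1, Qxe2, Nxe2.
In check but a legal move exists → not checkmate.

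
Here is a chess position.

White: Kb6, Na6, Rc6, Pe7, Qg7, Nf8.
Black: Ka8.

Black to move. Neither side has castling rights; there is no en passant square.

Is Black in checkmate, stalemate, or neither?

Black to move; black king on a8.
In check: no.
King squares — a7: attacked by Kb6; b7: attacked by Kb6; b8: attacked by Na6.
Legal moves for Black: none.
Not in check and no legal moves → stalemate.

stalemate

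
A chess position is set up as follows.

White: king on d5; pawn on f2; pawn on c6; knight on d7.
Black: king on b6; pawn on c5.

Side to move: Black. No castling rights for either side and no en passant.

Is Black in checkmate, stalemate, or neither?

neither

Black to move; black king on b6.
In check: yes, from the white knight on d7.
King squares — a5: available; b5: available; c5: own pawn; a6: available; c6: attacked by Kd5; a7: available; b7: attacked by Pc6; c7: available.
Legal moves for Black: Kc7, Ka7, Ka6, Kb5, Ka5.
Black is in check but has 5 legal moves → neither.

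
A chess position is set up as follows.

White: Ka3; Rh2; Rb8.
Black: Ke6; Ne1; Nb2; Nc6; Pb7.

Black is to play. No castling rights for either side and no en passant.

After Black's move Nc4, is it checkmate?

After Nc4: white king on a3; in check: yes, from the black knight on c4.
White has 3 legal replies: Ka4, Kb3, Ka2.
In check but a legal move exists → not checkmate.

no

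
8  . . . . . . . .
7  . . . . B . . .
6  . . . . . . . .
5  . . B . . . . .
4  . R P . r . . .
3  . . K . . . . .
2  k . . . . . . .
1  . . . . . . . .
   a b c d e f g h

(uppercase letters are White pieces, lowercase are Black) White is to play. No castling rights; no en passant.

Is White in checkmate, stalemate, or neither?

neither

White to move; white king on c3.
In check: no.
Legal moves for White include: Bf8, Bd8, Bf6, Bed6, Bg5, Bh4, Ba7, Bcd6, Bb6, Bd4, Be3, Bf2, Bg1, Rb8, Rb7, Rb6, Rb5, Ra4+, ... (list truncated; more exist).
White has legal moves and is not in check → neither.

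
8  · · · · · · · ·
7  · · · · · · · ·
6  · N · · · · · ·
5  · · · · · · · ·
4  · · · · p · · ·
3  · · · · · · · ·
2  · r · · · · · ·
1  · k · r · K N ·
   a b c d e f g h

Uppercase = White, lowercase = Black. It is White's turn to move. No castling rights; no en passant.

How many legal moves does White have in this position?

0

White to move; king on f1.
In check: yes, from the black rook on d1.
Legal moves: none.
Count: 0.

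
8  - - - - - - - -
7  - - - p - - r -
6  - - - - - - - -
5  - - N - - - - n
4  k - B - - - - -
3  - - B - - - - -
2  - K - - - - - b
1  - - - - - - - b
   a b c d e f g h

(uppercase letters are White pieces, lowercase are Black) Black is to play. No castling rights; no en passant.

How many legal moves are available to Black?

Black to move; king on a4.
In check: yes, from the white knight on c5.
Legal moves: none.
Count: 0.

0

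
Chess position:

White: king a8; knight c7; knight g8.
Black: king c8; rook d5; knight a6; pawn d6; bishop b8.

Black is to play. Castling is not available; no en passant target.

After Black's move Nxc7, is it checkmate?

yes

After Nxc7: white king on a8; in check: yes, from the black knight on c7.
King squares — a7: attacked by Bb8; b7: attacked by Kc8; b8: attacked by Kc8.
White has no legal moves → checkmate.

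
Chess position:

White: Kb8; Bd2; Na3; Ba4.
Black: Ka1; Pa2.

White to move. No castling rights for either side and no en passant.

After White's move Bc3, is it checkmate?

yes

After Bc3: black king on a1; in check: yes, from the white bishop on c3.
King squares — b1: attacked by Na3; a2: own pawn; b2: attacked by Bc3.
Black has no legal moves → checkmate.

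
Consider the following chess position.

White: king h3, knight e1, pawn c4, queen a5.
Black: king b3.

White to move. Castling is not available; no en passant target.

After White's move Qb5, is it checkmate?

no

After Qb5: black king on b3; in check: yes, from the white queen on b5.
Black has 3 legal replies: Kc3, Ka3, Ka2.
In check but a legal move exists → not checkmate.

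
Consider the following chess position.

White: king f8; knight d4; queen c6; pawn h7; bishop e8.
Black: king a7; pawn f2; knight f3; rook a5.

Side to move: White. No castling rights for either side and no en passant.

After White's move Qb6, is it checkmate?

After Qb6: black king on a7; in check: yes, from the white queen on b6.
Black has 2 legal replies: Ka8, Kxb6.
In check but a legal move exists → not checkmate.

no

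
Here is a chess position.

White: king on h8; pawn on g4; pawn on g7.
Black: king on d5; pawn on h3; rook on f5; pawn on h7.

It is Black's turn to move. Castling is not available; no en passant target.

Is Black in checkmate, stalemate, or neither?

Black to move; black king on d5.
In check: no.
Legal moves for Black include: Rf8+, Rf7, Rf6, Rh5, Rg5, Re5, Rf4, Rf3, Rf2, Rf1, Ke6, Kd6, Kc6, Ke5, Kc5, Ke4, Kd4, Kc4, ... (list truncated; more exist).
Black has legal moves and is not in check → neither.

neither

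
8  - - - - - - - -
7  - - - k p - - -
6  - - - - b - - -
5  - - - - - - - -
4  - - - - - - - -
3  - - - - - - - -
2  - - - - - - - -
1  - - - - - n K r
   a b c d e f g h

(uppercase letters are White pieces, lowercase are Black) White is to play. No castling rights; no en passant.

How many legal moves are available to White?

White to move; king on g1.
In check: yes, from the black rook on h1.
Legal moves: Kg2, Kf2, Kxh1.
Count: 3.

3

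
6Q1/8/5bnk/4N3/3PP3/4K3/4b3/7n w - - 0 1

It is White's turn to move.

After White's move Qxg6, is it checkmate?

yes

After Qxg6: black king on h6; in check: yes, from the white queen on g6.
King squares — g5: attacked by Qg6; h5: attacked by Qg6; g6: attacked by Ne5; g7: attacked by Qg6; h7: attacked by Qg6.
Black has no legal moves → checkmate.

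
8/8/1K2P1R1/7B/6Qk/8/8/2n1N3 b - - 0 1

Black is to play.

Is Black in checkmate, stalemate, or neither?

checkmate

Black to move; black king on h4.
In check: yes, from the white queen on g4.
King squares — g3: attacked by Qg4; h3: attacked by Qg4; g4: attacked by Bh5; g5: attacked by Qg4; h5: attacked by Qg4.
Legal moves for Black: none.
In check with no legal moves → checkmate.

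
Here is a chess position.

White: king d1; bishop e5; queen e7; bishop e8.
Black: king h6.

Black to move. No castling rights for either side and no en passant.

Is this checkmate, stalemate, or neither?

stalemate

Black to move; black king on h6.
In check: no.
King squares — g5: attacked by Qe7; h5: attacked by Be8; g6: attacked by Be8; g7: attacked by Be5; h7: attacked by Qe7.
Legal moves for Black: none.
Not in check and no legal moves → stalemate.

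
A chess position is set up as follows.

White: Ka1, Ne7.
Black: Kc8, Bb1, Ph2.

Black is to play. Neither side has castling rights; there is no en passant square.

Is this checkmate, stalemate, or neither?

neither

Black to move; black king on c8.
In check: yes, from the white knight on e7.
King squares — b7: available; c7: available; d7: available; b8: available; d8: available.
Legal moves for Black: Kd8, Kb8, Kd7, Kc7, Kb7.
Black is in check but has 5 legal moves → neither.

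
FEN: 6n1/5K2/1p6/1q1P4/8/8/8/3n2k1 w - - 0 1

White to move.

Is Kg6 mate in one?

no

After Kg6: black king on g1; in check: no.
Black is not in check, so this cannot be checkmate.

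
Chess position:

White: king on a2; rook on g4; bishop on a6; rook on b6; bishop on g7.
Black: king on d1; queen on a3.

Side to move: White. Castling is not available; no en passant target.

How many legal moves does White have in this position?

2

White to move; king on a2.
In check: yes, from the black queen on a3.
Legal moves: Kxa3, Kb1.
Count: 2.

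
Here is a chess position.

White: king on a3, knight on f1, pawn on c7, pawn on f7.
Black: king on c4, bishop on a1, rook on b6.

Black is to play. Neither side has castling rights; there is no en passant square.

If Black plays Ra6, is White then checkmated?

After Ra6: white king on a3; in check: yes, from the black rook on a6.
King squares — a2: attacked by Ra6; b2: attacked by Ba1; b3: attacked by Kc4; a4: attacked by Ra6; b4: attacked by Kc4.
White has no legal moves → checkmate.

yes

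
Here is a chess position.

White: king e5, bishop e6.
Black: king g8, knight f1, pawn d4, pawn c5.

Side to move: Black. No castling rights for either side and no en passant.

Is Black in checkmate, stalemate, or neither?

neither

Black to move; black king on g8.
In check: yes, from the white bishop on e6.
Legal moves for Black: Kh8, Kf8, Kh7, Kg7.
Black is in check but has 4 legal moves → neither.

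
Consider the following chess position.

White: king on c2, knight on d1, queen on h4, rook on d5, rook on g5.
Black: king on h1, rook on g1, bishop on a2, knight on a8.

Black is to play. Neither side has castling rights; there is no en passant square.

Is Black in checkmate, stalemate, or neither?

checkmate

Black to move; black king on h1.
In check: yes, from the white queen on h4.
King squares — g1: own rook; g2: attacked by Rg5; h2: attacked by Qh4.
Legal moves for Black: none.
In check with no legal moves → checkmate.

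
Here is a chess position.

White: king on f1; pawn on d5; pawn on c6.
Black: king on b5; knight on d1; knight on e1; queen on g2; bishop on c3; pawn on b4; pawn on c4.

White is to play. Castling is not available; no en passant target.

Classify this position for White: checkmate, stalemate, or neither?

checkmate

White to move; white king on f1.
In check: yes, from the black queen on g2.
King squares — e1: attacked by Bc3; g1: attacked by Qg2; e2: attacked by Qg2; f2: attacked by Nd1; g2: attacked by Ne1.
Legal moves for White: none.
In check with no legal moves → checkmate.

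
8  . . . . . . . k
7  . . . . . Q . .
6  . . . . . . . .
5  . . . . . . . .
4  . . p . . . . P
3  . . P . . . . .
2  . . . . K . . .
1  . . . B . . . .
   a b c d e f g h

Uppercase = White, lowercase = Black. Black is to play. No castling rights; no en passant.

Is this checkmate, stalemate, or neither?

Black to move; black king on h8.
In check: no.
King squares — g7: attacked by Qf7; h7: attacked by Qf7; g8: attacked by Qf7.
Legal moves for Black: none.
Not in check and no legal moves → stalemate.

stalemate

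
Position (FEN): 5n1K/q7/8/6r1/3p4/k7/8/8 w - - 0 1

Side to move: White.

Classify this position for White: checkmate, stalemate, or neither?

White to move; white king on h8.
In check: no.
King squares — g7: attacked by Rg5; h7: attacked by Qa7; g8: attacked by Rg5.
Legal moves for White: none.
Not in check and no legal moves → stalemate.

stalemate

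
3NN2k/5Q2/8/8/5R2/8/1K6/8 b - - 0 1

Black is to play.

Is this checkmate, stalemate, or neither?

stalemate

Black to move; black king on h8.
In check: no.
King squares — g7: attacked by Qf7; h7: attacked by Qf7; g8: attacked by Qf7.
Legal moves for Black: none.
Not in check and no legal moves → stalemate.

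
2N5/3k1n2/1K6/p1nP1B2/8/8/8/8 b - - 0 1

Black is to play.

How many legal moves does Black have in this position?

Black to move; king on d7.
In check: yes, from the white bishop on f5.
Legal moves: Ke8, Kd8, Ne6.
Count: 3.

3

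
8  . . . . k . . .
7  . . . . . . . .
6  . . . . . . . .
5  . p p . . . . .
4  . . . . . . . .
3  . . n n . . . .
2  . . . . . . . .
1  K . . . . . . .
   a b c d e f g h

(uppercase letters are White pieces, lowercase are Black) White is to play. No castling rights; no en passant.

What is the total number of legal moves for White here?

0

White to move; king on a1.
In check: no.
Legal moves: none.
Count: 0.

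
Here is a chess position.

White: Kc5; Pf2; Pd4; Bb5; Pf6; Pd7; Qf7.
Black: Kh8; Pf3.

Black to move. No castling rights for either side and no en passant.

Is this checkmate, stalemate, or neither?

Black to move; black king on h8.
In check: no.
King squares — g7: attacked by Pf6; h7: attacked by Qf7; g8: attacked by Qf7.
Legal moves for Black: none.
Not in check and no legal moves → stalemate.

stalemate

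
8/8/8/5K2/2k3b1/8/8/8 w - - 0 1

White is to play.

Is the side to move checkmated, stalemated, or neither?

White to move; white king on f5.
In check: yes, from the black bishop on g4.
King squares — e4: available; f4: available; g4: available; e5: available; g5: available; e6: attacked by Bg4; f6: available; g6: available.
Legal moves for White: Kg6, Kf6, Kg5, Ke5, Kxg4, Kf4, Ke4.
White is in check but has 7 legal moves → neither.

neither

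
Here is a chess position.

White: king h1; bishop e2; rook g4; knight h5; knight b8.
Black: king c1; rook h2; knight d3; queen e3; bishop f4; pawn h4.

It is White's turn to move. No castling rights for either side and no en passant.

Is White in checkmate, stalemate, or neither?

White to move; white king on h1.
In check: yes, from the black rook on h2.
King squares — g1: attacked by Qe3; g2: attacked by Rh2; h2: attacked by Bf4.
Legal moves for White: none.
In check with no legal moves → checkmate.

checkmate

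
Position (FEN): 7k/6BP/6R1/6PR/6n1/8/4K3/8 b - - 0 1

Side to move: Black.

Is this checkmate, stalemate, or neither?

Black to move; black king on h8.
In check: yes, from the white bishop on g7.
King squares — g7: attacked by Rg6; h7: attacked by Rh5; g8: attacked by Ph7.
Legal moves for Black: none.
In check with no legal moves → checkmate.

checkmate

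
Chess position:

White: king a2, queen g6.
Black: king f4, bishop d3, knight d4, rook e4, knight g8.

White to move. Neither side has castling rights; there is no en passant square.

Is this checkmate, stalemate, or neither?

White to move; white king on a2.
In check: no.
Legal moves for White include: Qxg8, Qe8, Qh7, Qg7, Qf7+, Qh6+, Qf6+, Qe6, Qd6+, Qc6, Qb6, Qa6, Qh5, Qg5+, Qf5+, Qg4+, Qxe4+, Qg3+, ... (list truncated; more exist).
White has legal moves and is not in check → neither.

neither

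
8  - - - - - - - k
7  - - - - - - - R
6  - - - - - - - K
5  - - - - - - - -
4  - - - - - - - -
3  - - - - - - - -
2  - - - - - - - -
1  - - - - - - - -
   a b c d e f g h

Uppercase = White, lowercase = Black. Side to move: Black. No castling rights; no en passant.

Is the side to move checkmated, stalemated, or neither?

Black to move; black king on h8.
In check: yes, from the white rook on h7.
King squares — g7: attacked by Kh6; h7: attacked by Kh6; g8: available.
Legal moves for Black: Kg8.
Black is in check but has 1 legal move → neither.

neither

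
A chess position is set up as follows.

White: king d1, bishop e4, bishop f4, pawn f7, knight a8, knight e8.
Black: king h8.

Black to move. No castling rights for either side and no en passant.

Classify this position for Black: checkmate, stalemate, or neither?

Black to move; black king on h8.
In check: no.
King squares — g7: attacked by Ne8; h7: attacked by Be4; g8: attacked by Pf7.
Legal moves for Black: none.
Not in check and no legal moves → stalemate.

stalemate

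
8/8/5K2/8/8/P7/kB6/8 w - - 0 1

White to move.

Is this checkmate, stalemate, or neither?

neither

White to move; white king on f6.
In check: no.
Legal moves for White: Kg7, Kf7, Ke7, Kg6, Ke6, Kg5, Kf5, Ke5, Be5, Bd4, Bc3, Bc1, Ba1, a4.
White has 14 legal moves and is not in check → neither.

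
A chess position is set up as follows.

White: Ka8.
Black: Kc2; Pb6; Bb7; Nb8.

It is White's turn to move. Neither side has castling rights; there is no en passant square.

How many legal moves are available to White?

White to move; king on a8.
In check: yes, from the black bishop on b7.
Legal moves: Kxb8, Kxb7, Ka7.
Count: 3.

3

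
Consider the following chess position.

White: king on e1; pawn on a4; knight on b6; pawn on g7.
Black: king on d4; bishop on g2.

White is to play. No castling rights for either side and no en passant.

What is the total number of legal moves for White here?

White to move; king on e1.
In check: no.
Legal moves: Nc8, Na8, Nd7, Nd5, Nc4, Kf2, Ke2, Kd2, Kd1, g8=Q, g8=R, g8=B, g8=N, a5.
Count: 14.

14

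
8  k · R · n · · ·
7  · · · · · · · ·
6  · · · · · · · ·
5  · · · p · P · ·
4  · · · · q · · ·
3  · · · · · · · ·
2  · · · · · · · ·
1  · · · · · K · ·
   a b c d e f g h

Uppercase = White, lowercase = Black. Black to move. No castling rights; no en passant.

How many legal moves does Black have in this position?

Black to move; king on a8.
In check: yes, from the white rook on c8.
Legal moves: Kb7, Ka7.
Count: 2.

2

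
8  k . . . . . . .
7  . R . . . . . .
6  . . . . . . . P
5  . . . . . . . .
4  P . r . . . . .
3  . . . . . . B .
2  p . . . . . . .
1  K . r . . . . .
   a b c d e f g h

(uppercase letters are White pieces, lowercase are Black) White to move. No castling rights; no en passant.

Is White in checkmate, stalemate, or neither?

neither

White to move; white king on a1.
In check: yes, from the black rook on c1.
Legal moves for White: Kb2, Kxa2, Rb1.
White is in check but has 3 legal moves → neither.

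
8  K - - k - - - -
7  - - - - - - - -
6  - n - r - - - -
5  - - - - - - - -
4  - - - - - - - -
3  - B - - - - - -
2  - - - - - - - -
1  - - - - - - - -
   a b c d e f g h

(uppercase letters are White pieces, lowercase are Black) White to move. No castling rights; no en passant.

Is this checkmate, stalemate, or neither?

White to move; white king on a8.
In check: yes, from the black knight on b6.
King squares — a7: available; b7: available; b8: available.
Legal moves for White: Kb8, Kb7, Ka7.
White is in check but has 3 legal moves → neither.

neither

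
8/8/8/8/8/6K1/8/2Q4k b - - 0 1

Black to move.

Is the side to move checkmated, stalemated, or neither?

checkmate

Black to move; black king on h1.
In check: yes, from the white queen on c1.
King squares — g1: attacked by Qc1; g2: attacked by Kg3; h2: attacked by Kg3.
Legal moves for Black: none.
In check with no legal moves → checkmate.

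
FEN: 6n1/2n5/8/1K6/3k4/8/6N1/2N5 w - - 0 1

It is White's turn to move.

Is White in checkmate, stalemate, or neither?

White to move; white king on b5.
In check: yes, from the black knight on c7.
King squares — a4: available; b4: available; c4: attacked by Kd4; a5: available; c5: attacked by Kd4; a6: attacked by Nc7; b6: available; c6: available.
Legal moves for White: Kc6, Kb6, Ka5, Kb4, Ka4.
White is in check but has 5 legal moves → neither.

neither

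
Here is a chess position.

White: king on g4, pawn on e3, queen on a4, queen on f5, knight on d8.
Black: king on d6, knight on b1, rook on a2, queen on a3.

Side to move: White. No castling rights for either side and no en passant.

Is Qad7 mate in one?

yes

After Qad7: black king on d6; in check: yes, from the white queen on d7.
King squares — c5: attacked by Qf5; d5: attacked by Qf5; e5: attacked by Qf5; c6: attacked by Qd7; e6: attacked by Qf5; c7: attacked by Qd7; d7: attacked by Qf5; e7: attacked by Qd7.
Black has no legal moves → checkmate.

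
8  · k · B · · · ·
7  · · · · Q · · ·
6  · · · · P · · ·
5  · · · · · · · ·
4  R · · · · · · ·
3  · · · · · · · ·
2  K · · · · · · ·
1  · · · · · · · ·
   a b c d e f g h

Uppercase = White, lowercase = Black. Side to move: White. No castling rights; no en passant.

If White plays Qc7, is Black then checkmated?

yes

After Qc7: black king on b8; in check: yes, from the white queen on c7.
King squares — a7: attacked by Ra4; b7: attacked by Qc7; c7: attacked by Bd8; a8: attacked by Ra4; c8: attacked by Qc7.
Black has no legal moves → checkmate.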